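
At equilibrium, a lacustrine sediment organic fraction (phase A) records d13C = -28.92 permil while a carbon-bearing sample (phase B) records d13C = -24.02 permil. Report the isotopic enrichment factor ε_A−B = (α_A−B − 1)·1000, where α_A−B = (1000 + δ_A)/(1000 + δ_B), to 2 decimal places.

-5.02 permil

α_A−B = (1000 + -28.92) / (1000 + -24.02) = 971.08 / 975.98 = 0.994979
ε_A−B = (0.994979 − 1) × 1000 = -5.021 permil
(The approximation ε ≈ δ_A − δ_B would give -4.90 permil.)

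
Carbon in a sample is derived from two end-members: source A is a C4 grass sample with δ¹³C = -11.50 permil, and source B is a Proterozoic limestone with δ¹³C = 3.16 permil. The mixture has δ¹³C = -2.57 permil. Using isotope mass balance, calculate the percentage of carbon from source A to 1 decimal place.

δ_mix = f_A·δ_A + (1 − f_A)·δ_B  ⇒  f_A = (δ_mix − δ_B)/(δ_A − δ_B)
f_A = (-2.57 − (3.16)) / (-11.50 − (3.16))
f_A = -5.73 / -14.66 = 0.3909

39.1%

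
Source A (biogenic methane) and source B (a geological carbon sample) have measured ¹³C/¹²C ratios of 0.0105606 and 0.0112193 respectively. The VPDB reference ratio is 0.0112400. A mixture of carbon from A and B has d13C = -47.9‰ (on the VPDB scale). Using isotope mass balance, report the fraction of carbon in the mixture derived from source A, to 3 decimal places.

δ_A = (0.0105606/0.0112400 − 1)×1000 = (0.939555 − 1)×1000 = -60.445‰
δ_B = (0.0112193/0.0112400 − 1)×1000 = (0.998158 − 1)×1000 = -1.842‰
f_A = (δ_mix − δ_B)/(δ_A − δ_B) = (-47.9 − (-1.842))/(-60.445 − (-1.842))
f_A = -46.058 / -58.603 = 0.7859

0.786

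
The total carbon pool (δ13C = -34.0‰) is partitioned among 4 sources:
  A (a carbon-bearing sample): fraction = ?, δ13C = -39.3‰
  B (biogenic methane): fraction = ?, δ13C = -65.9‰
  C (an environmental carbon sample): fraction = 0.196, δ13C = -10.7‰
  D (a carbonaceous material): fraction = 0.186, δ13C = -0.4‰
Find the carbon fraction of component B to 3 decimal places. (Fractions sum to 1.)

0.283

Let f_B and f_A be the unknown fractions; fractions sum to 1 so f_B + f_A = 0.618.
Mass balance: Σ fᵢ·δᵢ = δ_bulk ⇒ f_B·(-65.9) + f_A·(-39.3) = -34.0 − (-2.172) = -31.828
Substitute f_A = 0.618 − f_B:
f_B·(-65.9 − -39.3) = -31.828 − 0.618×(-39.3) = -7.541
f_B = -7.541 / -26.6 = 0.2835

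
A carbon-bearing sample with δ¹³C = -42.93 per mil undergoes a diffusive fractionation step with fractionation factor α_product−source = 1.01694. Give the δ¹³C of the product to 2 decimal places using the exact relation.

-26.72 per mil

δ_product = (δ_source + 1000)·α − 1000
δ_product = (-42.93 + 1000) × 1.01694 − 1000
δ_product = 973.283 − 1000 = -26.717 per mil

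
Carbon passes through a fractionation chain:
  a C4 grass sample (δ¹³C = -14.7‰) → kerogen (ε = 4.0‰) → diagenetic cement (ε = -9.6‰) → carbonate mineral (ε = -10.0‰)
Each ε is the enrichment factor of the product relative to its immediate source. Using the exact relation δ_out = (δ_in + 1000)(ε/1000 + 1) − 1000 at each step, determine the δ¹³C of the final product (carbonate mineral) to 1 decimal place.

step 1: δ = (-14.70 + 1000)·(4.0/1000 + 1) − 1000 = -10.76‰
step 2: δ = (-10.76 + 1000)·(-9.6/1000 + 1) − 1000 = -20.26‰
step 3: δ = (-20.26 + 1000)·(-10.0/1000 + 1) − 1000 = -30.05‰

-30.1‰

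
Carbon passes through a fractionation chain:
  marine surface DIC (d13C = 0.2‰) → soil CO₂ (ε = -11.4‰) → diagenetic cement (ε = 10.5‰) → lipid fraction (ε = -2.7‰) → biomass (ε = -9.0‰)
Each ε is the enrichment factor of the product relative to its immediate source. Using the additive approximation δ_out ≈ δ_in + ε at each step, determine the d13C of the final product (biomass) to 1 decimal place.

-12.4‰

step 1: δ ≈ 0.2 + (-11.4) = -11.2‰
step 2: δ ≈ -11.2 + (10.5) = -0.7‰
step 3: δ ≈ -0.7 + (-2.7) = -3.4‰
step 4: δ ≈ -3.4 + (-9.0) = -12.4‰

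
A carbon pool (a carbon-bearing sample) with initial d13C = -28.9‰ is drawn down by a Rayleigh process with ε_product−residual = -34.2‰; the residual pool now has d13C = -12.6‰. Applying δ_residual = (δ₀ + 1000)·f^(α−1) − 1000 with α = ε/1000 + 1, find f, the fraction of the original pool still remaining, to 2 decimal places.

α − 1 = ε/1000 = -0.0342
(δ_res + 1000)/(δ₀ + 1000) = (-12.6 + 1000)/(-28.9 + 1000) = 987.4/971.1 = 1.016785
f = 1.016785^(1/-0.0342) = exp(ln(1.016785)/-0.0342) = exp(0.01665/-0.0342)
f = exp(-0.4867) = 0.6146

0.61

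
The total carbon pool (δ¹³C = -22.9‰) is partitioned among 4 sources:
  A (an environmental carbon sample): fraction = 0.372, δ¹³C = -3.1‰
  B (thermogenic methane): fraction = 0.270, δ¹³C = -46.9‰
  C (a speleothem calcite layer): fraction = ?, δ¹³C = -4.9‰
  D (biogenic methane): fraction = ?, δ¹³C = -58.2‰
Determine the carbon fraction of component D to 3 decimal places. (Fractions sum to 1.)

0.138

Let f_D and f_C be the unknown fractions; fractions sum to 1 so f_D + f_C = 0.358.
Mass balance: Σ fᵢ·δᵢ = δ_bulk ⇒ f_D·(-58.2) + f_C·(-4.9) = -22.9 − (-13.816) = -9.084
Substitute f_C = 0.358 − f_D:
f_D·(-58.2 − -4.9) = -9.084 − 0.358×(-4.9) = -7.330
f_D = -7.330 / -53.3 = 0.1375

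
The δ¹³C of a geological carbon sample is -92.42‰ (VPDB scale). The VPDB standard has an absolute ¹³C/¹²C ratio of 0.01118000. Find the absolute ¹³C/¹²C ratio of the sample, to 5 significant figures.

R_sample = R_standard × (δ¹³C/1000 + 1)
R_sample = 0.01118000 × (-92.42/1000 + 1) = 0.01118000 × 0.907580
R_sample = 0.0101467

0.010147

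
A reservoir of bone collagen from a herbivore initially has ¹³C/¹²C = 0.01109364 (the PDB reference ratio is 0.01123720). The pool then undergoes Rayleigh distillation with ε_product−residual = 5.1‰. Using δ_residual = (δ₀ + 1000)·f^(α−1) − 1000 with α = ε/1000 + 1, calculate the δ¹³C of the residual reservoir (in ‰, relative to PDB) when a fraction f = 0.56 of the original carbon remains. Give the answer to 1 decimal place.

δ₀ = (0.01109364/0.01123720 − 1)×1000 = (0.987225 − 1)×1000 = -12.775‰
α − 1 = ε/1000 = 0.0051
f^(α−1) = 0.56^(0.0051) = 0.997047
δ_res = (-12.775 + 1000) × 0.997047 − 1000 = 984.310 − 1000 = -15.69‰

-15.7‰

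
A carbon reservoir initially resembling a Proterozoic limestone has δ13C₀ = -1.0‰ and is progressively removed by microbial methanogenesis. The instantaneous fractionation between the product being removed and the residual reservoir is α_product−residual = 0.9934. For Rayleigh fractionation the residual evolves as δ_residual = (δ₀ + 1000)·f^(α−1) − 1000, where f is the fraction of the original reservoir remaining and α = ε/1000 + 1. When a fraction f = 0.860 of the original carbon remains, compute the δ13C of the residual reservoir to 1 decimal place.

0.0‰

Rayleigh residual: δ_res = (δ₀ + 1000)·f^(α−1) − 1000
α − 1 = -0.00660
f^(α−1) = 0.860^(-0.00660) = 1.000996
δ_res = (-1.0 + 1000) × 1.000996 − 1000 = 999.995 − 1000 = -0.01‰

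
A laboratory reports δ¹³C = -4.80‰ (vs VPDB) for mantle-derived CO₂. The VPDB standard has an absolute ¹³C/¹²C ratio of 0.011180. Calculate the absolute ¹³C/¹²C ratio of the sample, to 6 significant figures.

R_sample = R_standard × (δ¹³C/1000 + 1)
R_sample = 0.011180 × (-4.80/1000 + 1) = 0.011180 × 0.995200
R_sample = 0.0111263

0.0111263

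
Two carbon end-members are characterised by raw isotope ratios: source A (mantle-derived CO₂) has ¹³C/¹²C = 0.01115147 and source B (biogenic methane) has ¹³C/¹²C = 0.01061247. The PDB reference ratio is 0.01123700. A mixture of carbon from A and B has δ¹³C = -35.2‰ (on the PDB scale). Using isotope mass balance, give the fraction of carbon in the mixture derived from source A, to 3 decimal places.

δ_A = (0.01115147/0.01123700 − 1)×1000 = (0.992389 − 1)×1000 = -7.611‰
δ_B = (0.01061247/0.01123700 − 1)×1000 = (0.944422 − 1)×1000 = -55.578‰
f_A = (δ_mix − δ_B)/(δ_A − δ_B) = (-35.2 − (-55.578))/(-7.611 − (-55.578))
f_A = 20.378 / 47.967 = 0.4248

0.425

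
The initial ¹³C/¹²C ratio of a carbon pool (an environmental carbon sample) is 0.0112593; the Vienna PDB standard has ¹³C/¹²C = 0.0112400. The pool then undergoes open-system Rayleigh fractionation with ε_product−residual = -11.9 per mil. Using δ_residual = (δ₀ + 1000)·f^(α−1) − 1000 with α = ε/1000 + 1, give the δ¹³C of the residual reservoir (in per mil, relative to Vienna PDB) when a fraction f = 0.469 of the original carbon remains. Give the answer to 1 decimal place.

10.8 per mil

δ₀ = (0.0112593/0.0112400 − 1)×1000 = (1.001717 − 1)×1000 = 1.717 per mil
α − 1 = ε/1000 = -0.0119
f^(α−1) = 0.469^(-0.0119) = 1.009051
δ_res = (1.717 + 1000) × 1.009051 − 1000 = 1010.783 − 1000 = 10.78 per mil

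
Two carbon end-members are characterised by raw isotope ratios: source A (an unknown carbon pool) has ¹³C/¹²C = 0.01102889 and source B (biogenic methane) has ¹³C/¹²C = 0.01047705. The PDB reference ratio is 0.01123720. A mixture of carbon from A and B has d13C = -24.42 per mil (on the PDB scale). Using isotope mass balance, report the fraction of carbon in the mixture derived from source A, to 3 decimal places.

0.880

δ_A = (0.01102889/0.01123720 − 1)×1000 = (0.981462 − 1)×1000 = -18.538 per mil
δ_B = (0.01047705/0.01123720 − 1)×1000 = (0.932354 − 1)×1000 = -67.646 per mil
f_A = (δ_mix − δ_B)/(δ_A − δ_B) = (-24.42 − (-67.646))/(-18.538 − (-67.646))
f_A = 43.226 / 49.108 = 0.8802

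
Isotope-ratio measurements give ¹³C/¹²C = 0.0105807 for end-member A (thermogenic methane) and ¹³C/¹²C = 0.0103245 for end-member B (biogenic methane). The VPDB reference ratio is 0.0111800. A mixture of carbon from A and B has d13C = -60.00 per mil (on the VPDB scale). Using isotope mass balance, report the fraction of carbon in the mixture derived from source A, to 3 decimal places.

δ_A = (0.0105807/0.0111800 − 1)×1000 = (0.946395 − 1)×1000 = -53.605 per mil
δ_B = (0.0103245/0.0111800 − 1)×1000 = (0.923479 − 1)×1000 = -76.521 per mil
f_A = (δ_mix − δ_B)/(δ_A − δ_B) = (-60.00 − (-76.521))/(-53.605 − (-76.521))
f_A = 16.521 / 22.916 = 0.7209

0.721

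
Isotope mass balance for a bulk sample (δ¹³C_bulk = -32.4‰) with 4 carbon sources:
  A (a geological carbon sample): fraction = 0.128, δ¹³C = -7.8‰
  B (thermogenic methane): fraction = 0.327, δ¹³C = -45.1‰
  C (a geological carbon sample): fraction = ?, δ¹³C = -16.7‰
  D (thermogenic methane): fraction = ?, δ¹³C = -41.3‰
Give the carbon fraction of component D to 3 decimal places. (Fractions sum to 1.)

Let f_D and f_C be the unknown fractions; fractions sum to 1 so f_D + f_C = 0.545.
Mass balance: Σ fᵢ·δᵢ = δ_bulk ⇒ f_D·(-41.3) + f_C·(-16.7) = -32.4 − (-15.746) = -16.654
Substitute f_C = 0.545 − f_D:
f_D·(-41.3 − -16.7) = -16.654 − 0.545×(-16.7) = -7.552
f_D = -7.552 / -24.6 = 0.3070

0.307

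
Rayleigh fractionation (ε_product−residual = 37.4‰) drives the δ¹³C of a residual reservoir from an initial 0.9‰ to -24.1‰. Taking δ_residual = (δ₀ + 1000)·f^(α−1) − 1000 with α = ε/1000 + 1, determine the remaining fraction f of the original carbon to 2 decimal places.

α − 1 = ε/1000 = 0.0374
(δ_res + 1000)/(δ₀ + 1000) = (-24.1 + 1000)/(0.9 + 1000) = 975.9/1000.9 = 0.975022
f = 0.975022^(1/0.0374) = exp(ln(0.975022)/0.0374) = exp(-0.02529/0.0374)
f = exp(-0.6763) = 0.5085

0.51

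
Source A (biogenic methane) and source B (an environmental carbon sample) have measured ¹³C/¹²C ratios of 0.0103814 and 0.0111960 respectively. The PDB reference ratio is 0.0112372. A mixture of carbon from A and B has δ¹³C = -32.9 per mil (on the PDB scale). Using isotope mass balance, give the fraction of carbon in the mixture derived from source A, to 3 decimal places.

0.403

δ_A = (0.0103814/0.0112372 − 1)×1000 = (0.923842 − 1)×1000 = -76.158 per mil
δ_B = (0.0111960/0.0112372 − 1)×1000 = (0.996334 − 1)×1000 = -3.666 per mil
f_A = (δ_mix − δ_B)/(δ_A − δ_B) = (-32.9 − (-3.666))/(-76.158 − (-3.666))
f_A = -29.234 / -72.491 = 0.4033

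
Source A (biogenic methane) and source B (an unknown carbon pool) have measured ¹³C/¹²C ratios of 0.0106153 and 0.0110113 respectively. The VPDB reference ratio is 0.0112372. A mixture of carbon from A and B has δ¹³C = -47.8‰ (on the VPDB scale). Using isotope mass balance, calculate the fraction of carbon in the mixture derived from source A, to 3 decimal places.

δ_A = (0.0106153/0.0112372 − 1)×1000 = (0.944657 − 1)×1000 = -55.343‰
δ_B = (0.0110113/0.0112372 − 1)×1000 = (0.979897 − 1)×1000 = -20.103‰
f_A = (δ_mix − δ_B)/(δ_A − δ_B) = (-47.8 − (-20.103))/(-55.343 − (-20.103))
f_A = -27.697 / -35.240 = 0.7860

0.786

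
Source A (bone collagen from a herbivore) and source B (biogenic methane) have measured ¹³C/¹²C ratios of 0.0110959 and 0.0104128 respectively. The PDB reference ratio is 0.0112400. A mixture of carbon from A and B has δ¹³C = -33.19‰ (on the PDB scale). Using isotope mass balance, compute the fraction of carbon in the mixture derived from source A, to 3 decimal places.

δ_A = (0.0110959/0.0112400 − 1)×1000 = (0.987180 − 1)×1000 = -12.820‰
δ_B = (0.0104128/0.0112400 − 1)×1000 = (0.926406 − 1)×1000 = -73.594‰
f_A = (δ_mix − δ_B)/(δ_A − δ_B) = (-33.19 − (-73.594))/(-12.820 − (-73.594))
f_A = 40.404 / 60.774 = 0.6648

0.665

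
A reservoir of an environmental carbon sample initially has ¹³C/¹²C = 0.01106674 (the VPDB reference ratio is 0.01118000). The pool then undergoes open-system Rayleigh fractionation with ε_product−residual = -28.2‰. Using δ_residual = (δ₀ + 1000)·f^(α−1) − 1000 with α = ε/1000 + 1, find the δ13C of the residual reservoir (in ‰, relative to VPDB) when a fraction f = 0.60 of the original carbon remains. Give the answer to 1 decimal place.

δ₀ = (0.01106674/0.01118000 − 1)×1000 = (0.989869 − 1)×1000 = -10.131‰
α − 1 = ε/1000 = -0.0282
f^(α−1) = 0.60^(-0.0282) = 1.014510
δ_res = (-10.131 + 1000) × 1.014510 − 1000 = 1004.232 − 1000 = 4.23‰

4.2‰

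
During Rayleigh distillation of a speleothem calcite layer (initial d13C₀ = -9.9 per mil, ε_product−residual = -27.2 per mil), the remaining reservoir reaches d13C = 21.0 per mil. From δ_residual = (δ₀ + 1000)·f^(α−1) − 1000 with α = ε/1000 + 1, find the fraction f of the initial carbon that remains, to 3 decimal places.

α − 1 = ε/1000 = -0.0272
(δ_res + 1000)/(δ₀ + 1000) = (21.0 + 1000)/(-9.9 + 1000) = 1021.0/990.1 = 1.031209
f = 1.031209^(1/-0.0272) = exp(ln(1.031209)/-0.0272) = exp(0.03073/-0.0272)
f = exp(-1.1298) = 0.3231

0.323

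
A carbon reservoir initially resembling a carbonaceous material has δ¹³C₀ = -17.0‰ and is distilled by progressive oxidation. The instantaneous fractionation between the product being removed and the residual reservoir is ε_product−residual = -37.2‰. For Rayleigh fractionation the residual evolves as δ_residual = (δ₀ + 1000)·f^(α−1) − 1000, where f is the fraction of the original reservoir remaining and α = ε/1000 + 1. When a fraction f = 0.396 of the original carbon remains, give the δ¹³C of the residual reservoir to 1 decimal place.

Rayleigh residual: δ_res = (δ₀ + 1000)·f^(α−1) − 1000
α = ε/1000 + 1 = 0.96280, so α − 1 = -0.03720
f^(α−1) = 0.396^(-0.03720) = 1.035061
δ_res = (-17.0 + 1000) × 1.035061 − 1000 = 1017.464 − 1000 = 17.46‰

17.5‰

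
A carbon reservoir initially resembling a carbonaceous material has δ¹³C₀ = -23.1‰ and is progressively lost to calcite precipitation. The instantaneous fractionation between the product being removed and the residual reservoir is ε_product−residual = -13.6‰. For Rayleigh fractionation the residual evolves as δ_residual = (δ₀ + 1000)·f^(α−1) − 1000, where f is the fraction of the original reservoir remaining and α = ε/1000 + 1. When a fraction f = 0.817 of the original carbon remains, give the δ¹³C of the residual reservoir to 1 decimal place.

Rayleigh residual: δ_res = (δ₀ + 1000)·f^(α−1) − 1000
α = ε/1000 + 1 = 0.98640, so α − 1 = -0.01360
f^(α−1) = 0.817^(-0.01360) = 1.002753
δ_res = (-23.1 + 1000) × 1.002753 − 1000 = 979.589 − 1000 = -20.41‰

-20.4‰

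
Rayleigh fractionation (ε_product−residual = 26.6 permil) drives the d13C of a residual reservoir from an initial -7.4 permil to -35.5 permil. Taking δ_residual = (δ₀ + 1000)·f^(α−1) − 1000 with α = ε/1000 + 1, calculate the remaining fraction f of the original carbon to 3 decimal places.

0.340

α − 1 = ε/1000 = 0.0266
(δ_res + 1000)/(δ₀ + 1000) = (-35.5 + 1000)/(-7.4 + 1000) = 964.5/992.6 = 0.971691
f = 0.971691^(1/0.0266) = exp(ln(0.971691)/0.0266) = exp(-0.02872/0.0266)
f = exp(-1.0796) = 0.3397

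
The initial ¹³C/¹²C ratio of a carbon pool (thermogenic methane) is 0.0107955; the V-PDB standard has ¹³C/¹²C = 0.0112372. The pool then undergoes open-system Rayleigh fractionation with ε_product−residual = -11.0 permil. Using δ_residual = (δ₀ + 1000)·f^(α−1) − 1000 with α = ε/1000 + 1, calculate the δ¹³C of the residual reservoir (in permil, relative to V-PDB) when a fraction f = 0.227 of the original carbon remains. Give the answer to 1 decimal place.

-23.5 permil

δ₀ = (0.0107955/0.0112372 − 1)×1000 = (0.960693 − 1)×1000 = -39.307 permil
α − 1 = ε/1000 = -0.0110
f^(α−1) = 0.227^(-0.0110) = 1.016445
δ_res = (-39.307 + 1000) × 1.016445 − 1000 = 976.491 − 1000 = -23.51 permil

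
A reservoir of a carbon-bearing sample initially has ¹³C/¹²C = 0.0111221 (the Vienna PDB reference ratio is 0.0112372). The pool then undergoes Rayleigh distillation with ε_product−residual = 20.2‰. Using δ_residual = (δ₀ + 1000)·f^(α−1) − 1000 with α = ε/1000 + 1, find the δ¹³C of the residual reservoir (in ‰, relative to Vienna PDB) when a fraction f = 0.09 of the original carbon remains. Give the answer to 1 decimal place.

δ₀ = (0.0111221/0.0112372 − 1)×1000 = (0.989757 − 1)×1000 = -10.243‰
α − 1 = ε/1000 = 0.0202
f^(α−1) = 0.09^(0.0202) = 0.952523
δ_res = (-10.243 + 1000) × 0.952523 − 1000 = 942.767 − 1000 = -57.23‰

-57.2‰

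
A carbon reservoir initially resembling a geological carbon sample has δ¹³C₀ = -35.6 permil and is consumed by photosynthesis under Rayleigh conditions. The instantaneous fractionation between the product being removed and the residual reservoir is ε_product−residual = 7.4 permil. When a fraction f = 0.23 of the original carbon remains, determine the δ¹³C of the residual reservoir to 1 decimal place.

Rayleigh residual: δ_res = (δ₀ + 1000)·f^(α−1) − 1000
α = ε/1000 + 1 = 1.00740, so α − 1 = 0.00740
f^(α−1) = 0.23^(0.00740) = 0.989183
δ_res = (-35.6 + 1000) × 0.989183 − 1000 = 953.968 − 1000 = -46.03 permil

-46.0 permil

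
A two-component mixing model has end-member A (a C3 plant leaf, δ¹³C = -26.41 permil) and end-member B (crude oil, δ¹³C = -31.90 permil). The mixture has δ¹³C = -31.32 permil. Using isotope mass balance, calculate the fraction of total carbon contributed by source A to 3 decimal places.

0.106

δ_mix = f_A·δ_A + (1 − f_A)·δ_B  ⇒  f_A = (δ_mix − δ_B)/(δ_A − δ_B)
f_A = (-31.32 − (-31.90)) / (-26.41 − (-31.90))
f_A = 0.58 / 5.49 = 0.1056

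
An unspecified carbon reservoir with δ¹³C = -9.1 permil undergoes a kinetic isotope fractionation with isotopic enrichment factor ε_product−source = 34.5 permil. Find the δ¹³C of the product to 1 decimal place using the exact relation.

25.1 permil

To first order, δ_product ≈ δ_source + ε = 25.4 permil.
Exactly, δ_product = (δ_source + 1000)·(ε/1000 + 1) − 1000.
δ_product = (-9.1 + 1000) × (34.5/1000 + 1) − 1000
δ_product = 25.09 permil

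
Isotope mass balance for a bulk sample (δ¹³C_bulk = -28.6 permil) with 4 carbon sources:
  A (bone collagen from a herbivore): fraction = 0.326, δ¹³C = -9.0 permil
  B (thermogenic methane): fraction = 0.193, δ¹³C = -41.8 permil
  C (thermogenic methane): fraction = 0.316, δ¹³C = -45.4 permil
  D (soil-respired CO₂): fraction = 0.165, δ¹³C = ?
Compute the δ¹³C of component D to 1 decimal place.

-19.7 permil

Isotope mass balance: δ_bulk = Σ fᵢ·δᵢ.
-28.6 = 0.326×(-9.0) + 0.193×(-41.8) + 0.316×(-45.4) + 0.165×δ_D
0.165·δ_D = -28.6 − (-25.348) = -3.252
δ_D = -3.252 / 0.165 = -19.71 permil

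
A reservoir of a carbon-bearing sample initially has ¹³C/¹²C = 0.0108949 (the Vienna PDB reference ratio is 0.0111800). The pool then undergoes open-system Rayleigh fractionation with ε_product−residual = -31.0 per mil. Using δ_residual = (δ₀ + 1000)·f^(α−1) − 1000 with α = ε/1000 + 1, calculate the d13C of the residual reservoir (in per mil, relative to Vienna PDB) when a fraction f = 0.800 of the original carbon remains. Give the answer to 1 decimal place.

-18.7 per mil

δ₀ = (0.0108949/0.0111800 − 1)×1000 = (0.974499 − 1)×1000 = -25.501 per mil
α − 1 = ε/1000 = -0.0310
f^(α−1) = 0.800^(-0.0310) = 1.006941
δ_res = (-25.501 + 1000) × 1.006941 − 1000 = 981.264 − 1000 = -18.74 per mil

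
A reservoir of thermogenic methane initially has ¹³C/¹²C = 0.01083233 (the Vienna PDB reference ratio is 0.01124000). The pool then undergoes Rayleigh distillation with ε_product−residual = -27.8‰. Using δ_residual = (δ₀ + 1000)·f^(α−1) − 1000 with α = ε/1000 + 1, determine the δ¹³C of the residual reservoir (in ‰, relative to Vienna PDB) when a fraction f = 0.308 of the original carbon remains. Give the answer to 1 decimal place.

δ₀ = (0.01083233/0.01124000 − 1)×1000 = (0.963730 − 1)×1000 = -36.270‰
α − 1 = ε/1000 = -0.0278
f^(α−1) = 0.308^(-0.0278) = 1.033281
δ_res = (-36.270 + 1000) × 1.033281 − 1000 = 995.804 − 1000 = -4.20‰

-4.2‰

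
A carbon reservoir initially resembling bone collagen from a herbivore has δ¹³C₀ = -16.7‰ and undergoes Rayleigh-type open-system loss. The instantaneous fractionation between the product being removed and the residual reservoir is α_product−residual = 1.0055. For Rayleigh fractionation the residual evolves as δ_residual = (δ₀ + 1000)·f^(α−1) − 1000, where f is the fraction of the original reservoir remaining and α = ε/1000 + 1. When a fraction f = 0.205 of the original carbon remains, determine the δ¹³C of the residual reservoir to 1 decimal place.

Rayleigh residual: δ_res = (δ₀ + 1000)·f^(α−1) − 1000
α − 1 = 0.00550
f^(α−1) = 0.205^(0.00550) = 0.991322
δ_res = (-16.7 + 1000) × 0.991322 − 1000 = 974.767 − 1000 = -25.23‰

-25.2‰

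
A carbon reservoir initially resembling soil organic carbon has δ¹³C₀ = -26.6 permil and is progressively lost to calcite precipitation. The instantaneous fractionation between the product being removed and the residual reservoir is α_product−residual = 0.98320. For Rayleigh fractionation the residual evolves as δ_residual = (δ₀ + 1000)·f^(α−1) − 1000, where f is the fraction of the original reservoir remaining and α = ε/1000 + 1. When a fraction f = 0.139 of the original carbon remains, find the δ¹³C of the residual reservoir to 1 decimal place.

6.2 permil

Rayleigh residual: δ_res = (δ₀ + 1000)·f^(α−1) − 1000
α − 1 = -0.01680
f^(α−1) = 0.139^(-0.01680) = 1.033707
δ_res = (-26.6 + 1000) × 1.033707 − 1000 = 1006.210 − 1000 = 6.21 permil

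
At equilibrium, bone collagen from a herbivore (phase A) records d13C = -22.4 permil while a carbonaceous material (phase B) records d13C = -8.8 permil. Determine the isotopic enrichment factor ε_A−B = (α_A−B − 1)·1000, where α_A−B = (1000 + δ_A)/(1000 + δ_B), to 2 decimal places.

α_A−B = (1000 + -22.4) / (1000 + -8.8) = 977.6 / 991.2 = 0.986279
ε_A−B = (0.986279 − 1) × 1000 = -13.721 permil
(The approximation ε ≈ δ_A − δ_B would give -13.6 permil.)

-13.72 permil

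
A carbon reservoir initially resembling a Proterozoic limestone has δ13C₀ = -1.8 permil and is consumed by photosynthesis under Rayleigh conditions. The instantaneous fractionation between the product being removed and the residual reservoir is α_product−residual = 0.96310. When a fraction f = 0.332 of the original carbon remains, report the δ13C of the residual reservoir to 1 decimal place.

Rayleigh residual: δ_res = (δ₀ + 1000)·f^(α−1) − 1000
α − 1 = -0.03690
f^(α−1) = 0.332^(-0.03690) = 1.041526
δ_res = (-1.8 + 1000) × 1.041526 − 1000 = 1039.651 − 1000 = 39.65 permil

39.7 permil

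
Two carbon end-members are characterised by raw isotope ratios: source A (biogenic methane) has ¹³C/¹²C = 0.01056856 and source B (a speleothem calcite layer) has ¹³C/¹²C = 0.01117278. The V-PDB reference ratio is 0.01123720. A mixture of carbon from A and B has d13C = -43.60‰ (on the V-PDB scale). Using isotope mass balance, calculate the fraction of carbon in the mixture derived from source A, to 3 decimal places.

0.704

δ_A = (0.01056856/0.01123720 − 1)×1000 = (0.940498 − 1)×1000 = -59.502‰
δ_B = (0.01117278/0.01123720 − 1)×1000 = (0.994267 − 1)×1000 = -5.733‰
f_A = (δ_mix − δ_B)/(δ_A − δ_B) = (-43.60 − (-5.733))/(-59.502 − (-5.733))
f_A = -37.867 / -53.770 = 0.7042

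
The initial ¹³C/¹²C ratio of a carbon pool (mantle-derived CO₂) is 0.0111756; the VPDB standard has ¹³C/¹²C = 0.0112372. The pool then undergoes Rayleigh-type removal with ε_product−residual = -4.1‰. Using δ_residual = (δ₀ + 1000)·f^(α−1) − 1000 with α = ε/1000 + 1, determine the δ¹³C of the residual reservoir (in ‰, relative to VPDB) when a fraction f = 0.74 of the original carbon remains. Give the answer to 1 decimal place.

δ₀ = (0.0111756/0.0112372 − 1)×1000 = (0.994518 − 1)×1000 = -5.482‰
α − 1 = ε/1000 = -0.0041
f^(α−1) = 0.74^(-0.0041) = 1.001235
δ_res = (-5.482 + 1000) × 1.001235 − 1000 = 995.747 − 1000 = -4.25‰

-4.3‰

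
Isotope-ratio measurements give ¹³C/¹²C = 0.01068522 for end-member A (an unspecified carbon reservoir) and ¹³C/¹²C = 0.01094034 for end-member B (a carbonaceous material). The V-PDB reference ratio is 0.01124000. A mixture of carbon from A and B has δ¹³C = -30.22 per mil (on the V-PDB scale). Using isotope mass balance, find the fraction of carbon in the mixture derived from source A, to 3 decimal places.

0.157

δ_A = (0.01068522/0.01124000 − 1)×1000 = (0.950642 − 1)×1000 = -49.358 per mil
δ_B = (0.01094034/0.01124000 − 1)×1000 = (0.973340 − 1)×1000 = -26.660 per mil
f_A = (δ_mix − δ_B)/(δ_A − δ_B) = (-30.22 − (-26.660))/(-49.358 − (-26.660))
f_A = -3.560 / -22.698 = 0.1568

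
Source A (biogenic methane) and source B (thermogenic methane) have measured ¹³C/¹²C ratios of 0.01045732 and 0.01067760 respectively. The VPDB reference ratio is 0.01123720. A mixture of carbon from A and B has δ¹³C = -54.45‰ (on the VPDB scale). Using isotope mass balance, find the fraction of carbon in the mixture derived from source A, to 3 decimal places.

δ_A = (0.01045732/0.01123720 − 1)×1000 = (0.930598 − 1)×1000 = -69.402‰
δ_B = (0.01067760/0.01123720 − 1)×1000 = (0.950201 − 1)×1000 = -49.799‰
f_A = (δ_mix − δ_B)/(δ_A − δ_B) = (-54.45 − (-49.799))/(-69.402 − (-49.799))
f_A = -4.651 / -19.603 = 0.2373

0.237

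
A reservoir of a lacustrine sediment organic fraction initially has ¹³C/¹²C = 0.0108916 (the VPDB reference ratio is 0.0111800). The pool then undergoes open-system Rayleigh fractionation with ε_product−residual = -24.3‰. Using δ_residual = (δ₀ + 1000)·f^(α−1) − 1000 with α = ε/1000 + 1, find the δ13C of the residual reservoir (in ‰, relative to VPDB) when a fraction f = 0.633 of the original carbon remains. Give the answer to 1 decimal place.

δ₀ = (0.0108916/0.0111800 − 1)×1000 = (0.974204 − 1)×1000 = -25.796‰
α − 1 = ε/1000 = -0.0243
f^(α−1) = 0.633^(-0.0243) = 1.011174
δ_res = (-25.796 + 1000) × 1.011174 − 1000 = 985.090 − 1000 = -14.91‰

-14.9‰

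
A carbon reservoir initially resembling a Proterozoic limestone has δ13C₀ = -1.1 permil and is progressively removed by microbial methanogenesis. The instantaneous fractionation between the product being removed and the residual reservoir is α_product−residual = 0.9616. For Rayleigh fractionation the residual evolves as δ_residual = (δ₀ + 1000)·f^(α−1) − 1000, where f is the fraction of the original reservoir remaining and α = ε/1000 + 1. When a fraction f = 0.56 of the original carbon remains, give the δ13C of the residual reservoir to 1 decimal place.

21.4 permil

Rayleigh residual: δ_res = (δ₀ + 1000)·f^(α−1) − 1000
α − 1 = -0.03840
f^(α−1) = 0.56^(-0.03840) = 1.022515
δ_res = (-1.1 + 1000) × 1.022515 − 1000 = 1021.390 − 1000 = 21.39 permil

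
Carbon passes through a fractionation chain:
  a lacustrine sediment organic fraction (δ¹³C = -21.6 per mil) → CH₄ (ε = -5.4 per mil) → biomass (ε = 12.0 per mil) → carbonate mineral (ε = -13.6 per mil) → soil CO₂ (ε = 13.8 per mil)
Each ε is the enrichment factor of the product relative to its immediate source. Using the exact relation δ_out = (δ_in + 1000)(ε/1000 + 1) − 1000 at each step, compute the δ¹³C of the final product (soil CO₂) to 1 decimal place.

-15.2 per mil

step 1: δ = (-21.60 + 1000)·(-5.4/1000 + 1) − 1000 = -26.88 per mil
step 2: δ = (-26.88 + 1000)·(12.0/1000 + 1) − 1000 = -15.21 per mil
step 3: δ = (-15.21 + 1000)·(-13.6/1000 + 1) − 1000 = -28.60 per mil
step 4: δ = (-28.60 + 1000)·(13.8/1000 + 1) − 1000 = -15.19 per mil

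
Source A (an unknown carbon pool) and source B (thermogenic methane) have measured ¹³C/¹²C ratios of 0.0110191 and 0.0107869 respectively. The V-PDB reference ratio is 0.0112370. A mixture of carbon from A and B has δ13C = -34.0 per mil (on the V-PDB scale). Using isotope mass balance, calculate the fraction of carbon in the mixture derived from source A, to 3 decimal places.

0.293

δ_A = (0.0110191/0.0112370 − 1)×1000 = (0.980609 − 1)×1000 = -19.391 per mil
δ_B = (0.0107869/0.0112370 − 1)×1000 = (0.959945 − 1)×1000 = -40.055 per mil
f_A = (δ_mix − δ_B)/(δ_A − δ_B) = (-34.0 − (-40.055))/(-19.391 − (-40.055))
f_A = 6.055 / 20.664 = 0.2930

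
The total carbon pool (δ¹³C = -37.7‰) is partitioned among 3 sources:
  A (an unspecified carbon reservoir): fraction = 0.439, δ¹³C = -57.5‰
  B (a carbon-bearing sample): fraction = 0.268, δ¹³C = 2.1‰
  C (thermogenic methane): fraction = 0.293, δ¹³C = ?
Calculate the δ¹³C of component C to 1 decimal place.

Isotope mass balance: δ_bulk = Σ fᵢ·δᵢ.
-37.7 = 0.439×(-57.5) + 0.268×(2.1) + 0.293×δ_C
0.293·δ_C = -37.7 − (-24.680) = -13.020
δ_C = -13.020 / 0.293 = -44.44‰

-44.4‰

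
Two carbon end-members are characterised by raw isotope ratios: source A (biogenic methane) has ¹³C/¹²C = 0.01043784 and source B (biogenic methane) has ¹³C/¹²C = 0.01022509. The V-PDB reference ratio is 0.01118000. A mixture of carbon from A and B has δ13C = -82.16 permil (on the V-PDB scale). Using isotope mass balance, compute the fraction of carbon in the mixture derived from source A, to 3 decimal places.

0.171

δ_A = (0.01043784/0.01118000 − 1)×1000 = (0.933617 − 1)×1000 = -66.383 permil
δ_B = (0.01022509/0.01118000 − 1)×1000 = (0.914588 − 1)×1000 = -85.412 permil
f_A = (δ_mix − δ_B)/(δ_A − δ_B) = (-82.16 − (-85.412))/(-66.383 − (-85.412))
f_A = 3.252 / 19.030 = 0.1709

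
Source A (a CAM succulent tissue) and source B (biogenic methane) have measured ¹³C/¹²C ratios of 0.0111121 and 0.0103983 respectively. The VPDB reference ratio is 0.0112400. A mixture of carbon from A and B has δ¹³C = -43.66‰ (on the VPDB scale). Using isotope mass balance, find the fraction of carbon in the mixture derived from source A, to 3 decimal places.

0.492

δ_A = (0.0111121/0.0112400 − 1)×1000 = (0.988621 − 1)×1000 = -11.379‰
δ_B = (0.0103983/0.0112400 − 1)×1000 = (0.925116 − 1)×1000 = -74.884‰
f_A = (δ_mix − δ_B)/(δ_A − δ_B) = (-43.66 − (-74.884))/(-11.379 − (-74.884))
f_A = 31.224 / 63.505 = 0.4917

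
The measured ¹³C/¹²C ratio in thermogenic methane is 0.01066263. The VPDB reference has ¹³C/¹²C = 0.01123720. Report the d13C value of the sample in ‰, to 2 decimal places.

d13C = (R_sample / R_standard − 1) × 1000
R_sample / R_standard = 0.01066263 / 0.01123720 = 0.948869
d13C = (0.948869 − 1) × 1000 = -51.131‰

-51.13‰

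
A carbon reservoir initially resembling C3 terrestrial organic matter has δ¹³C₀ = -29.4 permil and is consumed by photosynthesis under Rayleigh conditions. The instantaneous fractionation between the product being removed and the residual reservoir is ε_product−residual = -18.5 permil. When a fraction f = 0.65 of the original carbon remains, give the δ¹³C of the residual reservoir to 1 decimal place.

-21.6 permil

Rayleigh residual: δ_res = (δ₀ + 1000)·f^(α−1) − 1000
α = ε/1000 + 1 = 0.98150, so α − 1 = -0.01850
f^(α−1) = 0.65^(-0.01850) = 1.008001
δ_res = (-29.4 + 1000) × 1.008001 − 1000 = 978.366 − 1000 = -21.63 permil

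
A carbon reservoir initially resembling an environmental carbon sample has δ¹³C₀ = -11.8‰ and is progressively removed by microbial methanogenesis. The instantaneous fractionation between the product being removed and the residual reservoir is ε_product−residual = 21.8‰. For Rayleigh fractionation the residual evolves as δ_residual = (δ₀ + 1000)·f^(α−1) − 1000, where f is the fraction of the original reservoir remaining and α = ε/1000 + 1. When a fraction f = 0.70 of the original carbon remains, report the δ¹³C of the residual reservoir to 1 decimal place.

Rayleigh residual: δ_res = (δ₀ + 1000)·f^(α−1) − 1000
α = ε/1000 + 1 = 1.02180, so α − 1 = 0.02180
f^(α−1) = 0.70^(0.02180) = 0.992255
δ_res = (-11.8 + 1000) × 0.992255 − 1000 = 980.546 − 1000 = -19.45‰

-19.5‰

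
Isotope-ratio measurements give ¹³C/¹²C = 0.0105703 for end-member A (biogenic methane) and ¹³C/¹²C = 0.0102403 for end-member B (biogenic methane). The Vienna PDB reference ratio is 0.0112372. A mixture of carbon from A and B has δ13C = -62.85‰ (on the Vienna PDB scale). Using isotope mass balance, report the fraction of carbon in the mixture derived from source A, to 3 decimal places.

δ_A = (0.0105703/0.0112372 − 1)×1000 = (0.940652 − 1)×1000 = -59.348‰
δ_B = (0.0102403/0.0112372 − 1)×1000 = (0.911286 − 1)×1000 = -88.714‰
f_A = (δ_mix − δ_B)/(δ_A − δ_B) = (-62.85 − (-88.714))/(-59.348 − (-88.714))
f_A = 25.864 / 29.367 = 0.8807

0.881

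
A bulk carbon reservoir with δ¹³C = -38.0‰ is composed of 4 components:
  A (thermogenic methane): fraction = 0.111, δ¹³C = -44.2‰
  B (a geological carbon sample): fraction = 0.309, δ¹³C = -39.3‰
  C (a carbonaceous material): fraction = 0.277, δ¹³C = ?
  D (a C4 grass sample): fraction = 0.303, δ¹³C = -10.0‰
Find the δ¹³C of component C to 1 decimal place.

-64.7‰

Isotope mass balance: δ_bulk = Σ fᵢ·δᵢ.
-38.0 = 0.111×(-44.2) + 0.309×(-39.3) + 0.277×δ_C + 0.303×(-10.0)
0.277·δ_C = -38.0 − (-20.080) = -17.920
δ_C = -17.920 / 0.277 = -64.69‰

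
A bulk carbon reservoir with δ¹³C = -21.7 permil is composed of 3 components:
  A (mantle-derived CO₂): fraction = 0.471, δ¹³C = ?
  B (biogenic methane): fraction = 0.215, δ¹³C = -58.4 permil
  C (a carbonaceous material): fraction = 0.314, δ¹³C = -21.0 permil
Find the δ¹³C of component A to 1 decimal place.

Isotope mass balance: δ_bulk = Σ fᵢ·δᵢ.
-21.7 = 0.471×δ_A + 0.215×(-58.4) + 0.314×(-21.0)
0.471·δ_A = -21.7 − (-19.150) = -2.550
δ_A = -2.550 / 0.471 = -5.41 permil

-5.4 permil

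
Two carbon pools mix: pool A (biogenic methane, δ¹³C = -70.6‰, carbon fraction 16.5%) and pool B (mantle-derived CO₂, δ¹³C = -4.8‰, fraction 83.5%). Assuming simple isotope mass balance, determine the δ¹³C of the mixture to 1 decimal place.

-15.7‰

δ_mix = f_A·δ_A + f_B·δ_B
δ_mix = 0.165 × (-70.6) + 0.835 × (-4.8)
δ_mix = -11.65 + -4.01 = -15.66‰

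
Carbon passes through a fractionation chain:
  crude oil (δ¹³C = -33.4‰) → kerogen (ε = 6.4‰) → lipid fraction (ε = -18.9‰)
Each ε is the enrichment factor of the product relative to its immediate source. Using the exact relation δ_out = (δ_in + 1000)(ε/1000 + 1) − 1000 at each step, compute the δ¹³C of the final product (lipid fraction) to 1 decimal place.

step 1: δ = (-33.40 + 1000)·(6.4/1000 + 1) − 1000 = -27.21‰
step 2: δ = (-27.21 + 1000)·(-18.9/1000 + 1) − 1000 = -45.60‰

-45.6‰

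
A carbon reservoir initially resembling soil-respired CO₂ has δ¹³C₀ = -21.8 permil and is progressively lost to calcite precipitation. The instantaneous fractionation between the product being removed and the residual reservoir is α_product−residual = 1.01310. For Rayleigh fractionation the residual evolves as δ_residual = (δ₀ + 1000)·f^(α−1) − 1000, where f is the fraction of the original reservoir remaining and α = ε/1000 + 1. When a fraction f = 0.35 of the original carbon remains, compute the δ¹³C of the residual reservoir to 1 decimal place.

Rayleigh residual: δ_res = (δ₀ + 1000)·f^(α−1) − 1000
α − 1 = 0.01310
f^(α−1) = 0.35^(0.01310) = 0.986341
δ_res = (-21.8 + 1000) × 0.986341 − 1000 = 964.839 − 1000 = -35.16 permil

-35.2 permil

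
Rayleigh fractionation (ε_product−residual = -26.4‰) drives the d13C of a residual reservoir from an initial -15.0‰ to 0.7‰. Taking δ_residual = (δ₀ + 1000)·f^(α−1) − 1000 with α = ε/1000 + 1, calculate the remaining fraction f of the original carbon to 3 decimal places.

0.549

α − 1 = ε/1000 = -0.0264
(δ_res + 1000)/(δ₀ + 1000) = (0.7 + 1000)/(-15.0 + 1000) = 1000.7/985.0 = 1.015939
f = 1.015939^(1/-0.0264) = exp(ln(1.015939)/-0.0264) = exp(0.01581/-0.0264)
f = exp(-0.5990) = 0.5494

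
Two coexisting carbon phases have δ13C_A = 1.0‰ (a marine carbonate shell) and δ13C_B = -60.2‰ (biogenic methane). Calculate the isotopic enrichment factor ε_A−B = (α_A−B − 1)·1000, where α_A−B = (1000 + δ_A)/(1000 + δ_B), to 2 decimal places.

65.12‰

α_A−B = (1000 + 1.0) / (1000 + -60.2) = 1001.0 / 939.8 = 1.065120
ε_A−B = (1.065120 − 1) × 1000 = 65.120‰
(The approximation ε ≈ δ_A − δ_B would give 61.2‰.)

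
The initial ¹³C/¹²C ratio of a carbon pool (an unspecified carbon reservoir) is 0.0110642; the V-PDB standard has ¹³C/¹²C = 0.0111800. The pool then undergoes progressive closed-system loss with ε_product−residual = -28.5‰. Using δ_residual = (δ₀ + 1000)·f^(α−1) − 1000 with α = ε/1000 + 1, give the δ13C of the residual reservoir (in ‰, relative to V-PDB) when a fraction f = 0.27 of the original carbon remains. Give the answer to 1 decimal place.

δ₀ = (0.0110642/0.0111800 − 1)×1000 = (0.989642 − 1)×1000 = -10.358‰
α − 1 = ε/1000 = -0.0285
f^(α−1) = 0.27^(-0.0285) = 1.038021
δ_res = (-10.358 + 1000) × 1.038021 − 1000 = 1027.269 − 1000 = 27.27‰

27.3‰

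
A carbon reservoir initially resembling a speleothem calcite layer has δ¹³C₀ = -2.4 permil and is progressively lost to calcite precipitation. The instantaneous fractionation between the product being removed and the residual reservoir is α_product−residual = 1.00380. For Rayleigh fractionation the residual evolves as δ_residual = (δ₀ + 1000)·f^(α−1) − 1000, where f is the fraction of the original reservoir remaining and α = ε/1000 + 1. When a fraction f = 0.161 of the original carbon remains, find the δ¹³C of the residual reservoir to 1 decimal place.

Rayleigh residual: δ_res = (δ₀ + 1000)·f^(α−1) − 1000
α − 1 = 0.00380
f^(α−1) = 0.161^(0.00380) = 0.993084
δ_res = (-2.4 + 1000) × 0.993084 − 1000 = 990.700 − 1000 = -9.30 permil

-9.3 permil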